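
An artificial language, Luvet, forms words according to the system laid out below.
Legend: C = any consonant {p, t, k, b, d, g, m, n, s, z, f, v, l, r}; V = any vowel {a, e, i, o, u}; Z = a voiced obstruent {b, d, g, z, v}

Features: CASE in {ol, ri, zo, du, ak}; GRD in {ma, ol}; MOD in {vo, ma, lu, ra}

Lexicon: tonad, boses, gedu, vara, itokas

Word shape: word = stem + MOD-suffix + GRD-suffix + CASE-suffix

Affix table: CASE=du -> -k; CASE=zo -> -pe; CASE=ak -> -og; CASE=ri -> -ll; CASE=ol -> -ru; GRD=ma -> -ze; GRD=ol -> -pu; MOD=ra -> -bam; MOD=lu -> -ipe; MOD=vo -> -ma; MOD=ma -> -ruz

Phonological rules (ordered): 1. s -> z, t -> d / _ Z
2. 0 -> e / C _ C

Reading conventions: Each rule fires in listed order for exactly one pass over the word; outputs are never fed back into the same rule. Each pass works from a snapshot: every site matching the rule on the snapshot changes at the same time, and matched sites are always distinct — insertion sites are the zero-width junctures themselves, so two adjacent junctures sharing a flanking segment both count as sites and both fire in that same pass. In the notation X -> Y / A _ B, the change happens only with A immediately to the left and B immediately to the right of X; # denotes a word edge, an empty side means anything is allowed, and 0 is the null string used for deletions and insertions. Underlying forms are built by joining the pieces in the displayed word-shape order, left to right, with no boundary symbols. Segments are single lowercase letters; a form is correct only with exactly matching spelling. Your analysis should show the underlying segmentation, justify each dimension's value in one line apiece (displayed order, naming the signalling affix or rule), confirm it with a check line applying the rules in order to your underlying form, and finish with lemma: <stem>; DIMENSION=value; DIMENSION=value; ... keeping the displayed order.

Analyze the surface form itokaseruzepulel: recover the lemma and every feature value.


underlying: itokas-ruz-pu-ll
CASE=ri - signalled by the affix -ll
GRD=ol - signalled by the affix -pu
MOD=ma - signalled by the affix -ruz
check: itokasruzpull -> itokasruzpull -> itokaseruzepulel
lemma: itokas; CASE=ri; GRD=ol; MOD=ma


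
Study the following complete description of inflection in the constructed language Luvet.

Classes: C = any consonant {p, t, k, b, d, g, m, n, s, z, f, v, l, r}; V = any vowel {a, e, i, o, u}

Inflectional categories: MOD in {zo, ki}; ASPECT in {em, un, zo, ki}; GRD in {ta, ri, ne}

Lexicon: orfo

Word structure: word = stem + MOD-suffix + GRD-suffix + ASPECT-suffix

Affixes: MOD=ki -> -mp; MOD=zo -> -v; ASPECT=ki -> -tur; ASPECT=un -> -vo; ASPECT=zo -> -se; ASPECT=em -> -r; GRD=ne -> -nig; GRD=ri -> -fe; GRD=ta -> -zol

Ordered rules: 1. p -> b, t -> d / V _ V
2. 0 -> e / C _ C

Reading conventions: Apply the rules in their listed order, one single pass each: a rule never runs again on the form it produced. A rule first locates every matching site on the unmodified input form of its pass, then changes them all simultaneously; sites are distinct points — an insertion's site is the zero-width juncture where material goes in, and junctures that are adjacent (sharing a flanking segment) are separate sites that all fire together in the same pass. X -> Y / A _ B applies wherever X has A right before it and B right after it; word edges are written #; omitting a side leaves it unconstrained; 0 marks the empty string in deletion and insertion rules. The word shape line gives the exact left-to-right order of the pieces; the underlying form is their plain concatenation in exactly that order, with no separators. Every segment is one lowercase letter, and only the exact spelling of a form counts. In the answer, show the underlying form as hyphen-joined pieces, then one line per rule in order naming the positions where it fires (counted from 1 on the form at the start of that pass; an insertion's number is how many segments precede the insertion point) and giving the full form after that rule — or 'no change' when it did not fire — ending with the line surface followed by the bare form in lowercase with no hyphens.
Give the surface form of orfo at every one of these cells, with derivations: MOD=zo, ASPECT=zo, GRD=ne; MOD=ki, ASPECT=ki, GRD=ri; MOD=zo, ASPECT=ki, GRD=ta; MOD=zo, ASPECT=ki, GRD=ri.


cell MOD=zo, ASPECT=zo, GRD=ne:
underlying: orfo-v-nig-se
1. p -> b, t -> d / V _ V: no change
2. 0 -> e / C _ C: inserts after position(s) 2, 5, 8: orefovenigese
surface: orefovenigese

cell MOD=ki, ASPECT=ki, GRD=ri:
underlying: orfo-mp-fe-tur
1. p -> b, t -> d / V _ V: fires at position(s) 9: orfompfedur
2. 0 -> e / C _ C: inserts after position(s) 2, 5, 6: orefomepefedur
surface: orefomepefedur

cell MOD=zo, ASPECT=ki, GRD=ta:
underlying: orfo-v-zol-tur
1. p -> b, t -> d / V _ V: no change
2. 0 -> e / C _ C: inserts after position(s) 2, 5, 8: orefovezoletur
surface: orefovezoletur

cell MOD=zo, ASPECT=ki, GRD=ri:
underlying: orfo-v-fe-tur
1. p -> b, t -> d / V _ V: fires at position(s) 8: orfovfedur
2. 0 -> e / C _ C: inserts after position(s) 2, 5: orefovefedur
surface: orefovefedur


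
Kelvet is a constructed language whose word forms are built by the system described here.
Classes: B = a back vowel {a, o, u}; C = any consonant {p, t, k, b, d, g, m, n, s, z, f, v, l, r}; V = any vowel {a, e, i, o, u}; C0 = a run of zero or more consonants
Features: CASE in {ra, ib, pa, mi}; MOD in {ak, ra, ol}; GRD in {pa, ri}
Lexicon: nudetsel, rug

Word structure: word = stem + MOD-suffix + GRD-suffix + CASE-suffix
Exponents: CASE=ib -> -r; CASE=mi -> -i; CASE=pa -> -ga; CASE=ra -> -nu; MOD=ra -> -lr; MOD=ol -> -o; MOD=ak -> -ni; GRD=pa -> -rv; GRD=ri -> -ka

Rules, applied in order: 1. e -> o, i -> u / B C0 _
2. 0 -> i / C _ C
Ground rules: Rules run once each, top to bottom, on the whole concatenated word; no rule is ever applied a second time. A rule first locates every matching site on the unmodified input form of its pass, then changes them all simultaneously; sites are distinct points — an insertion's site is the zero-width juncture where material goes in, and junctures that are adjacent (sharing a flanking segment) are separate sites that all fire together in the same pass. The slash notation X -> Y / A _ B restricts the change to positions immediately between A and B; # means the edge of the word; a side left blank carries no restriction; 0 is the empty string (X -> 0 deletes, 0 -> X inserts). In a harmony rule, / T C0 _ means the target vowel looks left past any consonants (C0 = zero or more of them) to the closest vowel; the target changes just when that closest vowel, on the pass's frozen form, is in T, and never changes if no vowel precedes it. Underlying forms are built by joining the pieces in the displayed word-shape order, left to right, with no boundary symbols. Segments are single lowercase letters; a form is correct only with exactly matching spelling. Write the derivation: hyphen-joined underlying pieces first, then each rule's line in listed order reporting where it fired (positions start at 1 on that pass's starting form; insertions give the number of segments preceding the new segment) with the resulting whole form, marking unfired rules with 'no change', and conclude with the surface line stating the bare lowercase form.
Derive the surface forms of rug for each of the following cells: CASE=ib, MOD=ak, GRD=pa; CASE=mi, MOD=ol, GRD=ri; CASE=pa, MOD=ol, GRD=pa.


cell CASE=ib, MOD=ak, GRD=pa:
underlying: rug-ni-rv-r
1. e -> o, i -> u / B C0 _: fires at position(s) 5: rugnurvr
2. 0 -> i / C _ C: inserts after position(s) 3, 6, 7: ruginurivir
surface: ruginurivir

cell CASE=mi, MOD=ol, GRD=ri:
underlying: rug-o-ka-i
1. e -> o, i -> u / B C0 _: fires at position(s) 7: rugokau
2. 0 -> i / C _ C: no change
surface: rugokau

cell CASE=pa, MOD=ol, GRD=pa:
underlying: rug-o-rv-ga
1. e -> o, i -> u / B C0 _: no change
2. 0 -> i / C _ C: inserts after position(s) 5, 6: rugoriviga
surface: rugoriviga


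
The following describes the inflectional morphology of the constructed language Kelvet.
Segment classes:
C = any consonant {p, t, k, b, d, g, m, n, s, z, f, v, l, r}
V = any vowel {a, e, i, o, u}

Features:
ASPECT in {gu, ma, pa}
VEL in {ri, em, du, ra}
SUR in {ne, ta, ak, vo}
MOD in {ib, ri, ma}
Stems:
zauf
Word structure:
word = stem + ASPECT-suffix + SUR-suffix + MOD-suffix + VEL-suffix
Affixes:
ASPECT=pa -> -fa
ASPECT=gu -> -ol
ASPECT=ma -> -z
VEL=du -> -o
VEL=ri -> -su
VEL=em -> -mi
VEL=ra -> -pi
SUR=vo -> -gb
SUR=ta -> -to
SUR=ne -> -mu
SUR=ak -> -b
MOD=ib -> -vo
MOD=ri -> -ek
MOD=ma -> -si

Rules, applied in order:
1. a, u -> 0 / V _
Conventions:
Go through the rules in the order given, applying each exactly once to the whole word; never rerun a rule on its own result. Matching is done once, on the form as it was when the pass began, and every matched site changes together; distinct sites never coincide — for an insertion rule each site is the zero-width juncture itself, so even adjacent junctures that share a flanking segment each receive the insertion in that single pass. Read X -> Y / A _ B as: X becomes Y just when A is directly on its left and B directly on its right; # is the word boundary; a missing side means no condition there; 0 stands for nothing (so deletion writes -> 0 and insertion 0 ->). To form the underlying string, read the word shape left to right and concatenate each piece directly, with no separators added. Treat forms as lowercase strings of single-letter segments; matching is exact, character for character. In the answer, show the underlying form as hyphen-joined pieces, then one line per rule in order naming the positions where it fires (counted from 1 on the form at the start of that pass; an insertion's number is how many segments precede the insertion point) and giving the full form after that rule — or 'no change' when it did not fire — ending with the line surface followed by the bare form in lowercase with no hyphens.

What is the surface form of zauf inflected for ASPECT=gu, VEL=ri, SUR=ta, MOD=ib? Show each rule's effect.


underlying: zauf-ol-to-vo-su
1. a, u -> 0 / V _: fires at position(s) 3: zafoltovosu
surface: zafoltovosu


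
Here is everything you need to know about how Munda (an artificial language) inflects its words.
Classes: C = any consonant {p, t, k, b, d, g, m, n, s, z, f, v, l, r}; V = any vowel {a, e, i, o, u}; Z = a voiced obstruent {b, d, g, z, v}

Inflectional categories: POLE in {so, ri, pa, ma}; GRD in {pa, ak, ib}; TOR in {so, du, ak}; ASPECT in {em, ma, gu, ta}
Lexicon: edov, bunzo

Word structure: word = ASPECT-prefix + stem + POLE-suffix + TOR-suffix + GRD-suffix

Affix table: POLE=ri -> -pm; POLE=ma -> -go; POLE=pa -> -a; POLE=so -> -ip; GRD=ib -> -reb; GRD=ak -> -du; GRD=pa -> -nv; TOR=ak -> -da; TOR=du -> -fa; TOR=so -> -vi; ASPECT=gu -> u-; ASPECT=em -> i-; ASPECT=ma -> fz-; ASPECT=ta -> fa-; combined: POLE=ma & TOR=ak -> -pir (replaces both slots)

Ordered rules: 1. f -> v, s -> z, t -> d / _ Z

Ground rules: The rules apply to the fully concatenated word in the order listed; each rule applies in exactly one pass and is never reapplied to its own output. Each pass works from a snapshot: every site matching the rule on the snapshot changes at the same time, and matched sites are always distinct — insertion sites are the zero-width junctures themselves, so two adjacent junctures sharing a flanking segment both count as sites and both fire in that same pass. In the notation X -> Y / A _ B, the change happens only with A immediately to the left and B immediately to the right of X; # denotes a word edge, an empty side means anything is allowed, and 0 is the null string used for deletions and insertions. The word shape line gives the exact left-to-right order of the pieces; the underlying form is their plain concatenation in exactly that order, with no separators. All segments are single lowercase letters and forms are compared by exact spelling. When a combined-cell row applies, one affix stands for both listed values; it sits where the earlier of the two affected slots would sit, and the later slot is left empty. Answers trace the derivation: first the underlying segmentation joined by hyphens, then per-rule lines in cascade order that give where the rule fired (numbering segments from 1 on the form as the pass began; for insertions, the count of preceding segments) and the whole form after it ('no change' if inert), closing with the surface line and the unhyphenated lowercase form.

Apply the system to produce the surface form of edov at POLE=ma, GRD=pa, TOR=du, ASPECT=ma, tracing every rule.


underlying: fz-edov-go-fa-nv
1. f -> v, s -> z, t -> d / _ Z: fires at position(s) 1: vzedovgofanv
surface: vzedovgofanv


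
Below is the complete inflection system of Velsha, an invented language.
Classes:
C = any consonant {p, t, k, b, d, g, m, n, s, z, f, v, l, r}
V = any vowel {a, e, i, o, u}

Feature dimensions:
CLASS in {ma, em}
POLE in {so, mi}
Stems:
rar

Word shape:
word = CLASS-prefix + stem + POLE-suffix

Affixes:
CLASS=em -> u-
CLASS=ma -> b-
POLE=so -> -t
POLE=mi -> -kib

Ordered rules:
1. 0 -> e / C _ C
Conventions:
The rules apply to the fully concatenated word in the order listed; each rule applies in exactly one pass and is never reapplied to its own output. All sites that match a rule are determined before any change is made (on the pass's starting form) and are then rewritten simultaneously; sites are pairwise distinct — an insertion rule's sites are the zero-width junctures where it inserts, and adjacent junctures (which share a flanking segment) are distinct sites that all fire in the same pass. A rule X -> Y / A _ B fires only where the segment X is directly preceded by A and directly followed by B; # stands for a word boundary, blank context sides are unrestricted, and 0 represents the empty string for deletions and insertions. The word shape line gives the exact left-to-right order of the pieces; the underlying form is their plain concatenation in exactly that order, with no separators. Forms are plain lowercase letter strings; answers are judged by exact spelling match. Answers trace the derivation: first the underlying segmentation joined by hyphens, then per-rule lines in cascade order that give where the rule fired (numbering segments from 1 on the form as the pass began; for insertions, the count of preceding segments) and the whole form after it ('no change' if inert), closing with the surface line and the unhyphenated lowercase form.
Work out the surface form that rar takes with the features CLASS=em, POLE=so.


underlying: u-rar-t
1. 0 -> e / C _ C: inserts after position(s) 4: uraret
surface: uraret


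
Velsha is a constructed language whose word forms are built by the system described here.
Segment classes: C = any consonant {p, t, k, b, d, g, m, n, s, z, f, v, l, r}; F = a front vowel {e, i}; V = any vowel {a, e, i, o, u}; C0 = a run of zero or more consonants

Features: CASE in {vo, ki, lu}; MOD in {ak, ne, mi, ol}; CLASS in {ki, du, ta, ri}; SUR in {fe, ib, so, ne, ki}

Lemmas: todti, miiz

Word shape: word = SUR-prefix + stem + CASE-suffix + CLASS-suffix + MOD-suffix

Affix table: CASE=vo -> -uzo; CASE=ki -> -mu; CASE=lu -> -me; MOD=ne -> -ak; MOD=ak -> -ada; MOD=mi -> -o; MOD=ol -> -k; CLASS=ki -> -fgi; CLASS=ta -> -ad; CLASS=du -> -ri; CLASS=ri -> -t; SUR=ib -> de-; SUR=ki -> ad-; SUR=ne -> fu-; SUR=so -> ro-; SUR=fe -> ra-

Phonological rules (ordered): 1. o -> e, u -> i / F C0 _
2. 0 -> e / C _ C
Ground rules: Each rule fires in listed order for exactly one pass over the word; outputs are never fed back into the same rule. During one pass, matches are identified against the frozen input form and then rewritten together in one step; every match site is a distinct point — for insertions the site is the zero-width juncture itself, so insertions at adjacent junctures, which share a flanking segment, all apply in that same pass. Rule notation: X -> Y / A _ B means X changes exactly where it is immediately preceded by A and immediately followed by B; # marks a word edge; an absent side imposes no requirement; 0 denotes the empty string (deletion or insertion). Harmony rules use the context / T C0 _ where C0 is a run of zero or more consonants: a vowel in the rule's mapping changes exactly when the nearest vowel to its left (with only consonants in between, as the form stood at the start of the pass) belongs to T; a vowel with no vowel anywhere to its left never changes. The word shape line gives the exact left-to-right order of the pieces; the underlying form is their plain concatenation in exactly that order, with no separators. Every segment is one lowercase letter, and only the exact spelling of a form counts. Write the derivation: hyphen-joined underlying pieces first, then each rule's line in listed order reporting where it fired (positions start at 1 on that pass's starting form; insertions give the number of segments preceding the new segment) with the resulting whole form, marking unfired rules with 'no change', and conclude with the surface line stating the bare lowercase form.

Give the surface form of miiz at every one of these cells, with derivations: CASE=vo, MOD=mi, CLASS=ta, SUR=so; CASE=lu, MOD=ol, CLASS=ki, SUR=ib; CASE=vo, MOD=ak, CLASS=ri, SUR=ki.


cell CASE=vo, MOD=mi, CLASS=ta, SUR=so:
underlying: ro-miiz-uzo-ad-o
1. o -> e, u -> i / F C0 _: fires at position(s) 7: romiizizoado
2. 0 -> e / C _ C: no change
surface: romiizizoado

cell CASE=lu, MOD=ol, CLASS=ki, SUR=ib:
underlying: de-miiz-me-fgi-k
1. o -> e, u -> i / F C0 _: no change
2. 0 -> e / C _ C: inserts after position(s) 6, 9: demiizemefegik
surface: demiizemefegik

cell CASE=vo, MOD=ak, CLASS=ri, SUR=ki:
underlying: ad-miiz-uzo-t-ada
1. o -> e, u -> i / F C0 _: fires at position(s) 7: admiizizotada
2. 0 -> e / C _ C: inserts after position(s) 2: ademiizizotada
surface: ademiizizotada


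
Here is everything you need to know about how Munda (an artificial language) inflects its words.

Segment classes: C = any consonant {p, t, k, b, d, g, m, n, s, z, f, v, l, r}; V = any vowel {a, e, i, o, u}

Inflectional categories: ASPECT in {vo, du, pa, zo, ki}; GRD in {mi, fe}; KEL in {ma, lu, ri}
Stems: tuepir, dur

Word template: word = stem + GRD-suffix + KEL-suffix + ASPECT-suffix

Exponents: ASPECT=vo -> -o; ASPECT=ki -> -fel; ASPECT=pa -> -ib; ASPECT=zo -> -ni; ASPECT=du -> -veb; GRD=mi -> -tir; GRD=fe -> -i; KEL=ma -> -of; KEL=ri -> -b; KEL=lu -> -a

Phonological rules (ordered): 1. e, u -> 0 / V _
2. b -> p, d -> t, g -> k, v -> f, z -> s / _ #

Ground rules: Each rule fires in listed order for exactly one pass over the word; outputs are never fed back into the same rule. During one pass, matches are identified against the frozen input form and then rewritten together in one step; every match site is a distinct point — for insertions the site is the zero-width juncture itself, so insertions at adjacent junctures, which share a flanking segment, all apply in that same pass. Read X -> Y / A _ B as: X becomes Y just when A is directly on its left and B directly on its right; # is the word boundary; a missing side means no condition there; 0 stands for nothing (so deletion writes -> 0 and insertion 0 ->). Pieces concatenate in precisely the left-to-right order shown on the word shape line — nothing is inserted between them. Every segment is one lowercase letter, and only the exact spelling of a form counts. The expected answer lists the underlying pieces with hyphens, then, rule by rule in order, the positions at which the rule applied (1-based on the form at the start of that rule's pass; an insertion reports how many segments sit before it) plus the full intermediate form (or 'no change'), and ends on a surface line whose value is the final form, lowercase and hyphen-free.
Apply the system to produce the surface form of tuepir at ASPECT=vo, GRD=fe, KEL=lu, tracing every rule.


underlying: tuepir-i-a-o
1. e, u -> 0 / V _: fires at position(s) 3: tupiriao
2. b -> p, d -> t, g -> k, v -> f, z -> s / _ #: no change
surface: tupiriao


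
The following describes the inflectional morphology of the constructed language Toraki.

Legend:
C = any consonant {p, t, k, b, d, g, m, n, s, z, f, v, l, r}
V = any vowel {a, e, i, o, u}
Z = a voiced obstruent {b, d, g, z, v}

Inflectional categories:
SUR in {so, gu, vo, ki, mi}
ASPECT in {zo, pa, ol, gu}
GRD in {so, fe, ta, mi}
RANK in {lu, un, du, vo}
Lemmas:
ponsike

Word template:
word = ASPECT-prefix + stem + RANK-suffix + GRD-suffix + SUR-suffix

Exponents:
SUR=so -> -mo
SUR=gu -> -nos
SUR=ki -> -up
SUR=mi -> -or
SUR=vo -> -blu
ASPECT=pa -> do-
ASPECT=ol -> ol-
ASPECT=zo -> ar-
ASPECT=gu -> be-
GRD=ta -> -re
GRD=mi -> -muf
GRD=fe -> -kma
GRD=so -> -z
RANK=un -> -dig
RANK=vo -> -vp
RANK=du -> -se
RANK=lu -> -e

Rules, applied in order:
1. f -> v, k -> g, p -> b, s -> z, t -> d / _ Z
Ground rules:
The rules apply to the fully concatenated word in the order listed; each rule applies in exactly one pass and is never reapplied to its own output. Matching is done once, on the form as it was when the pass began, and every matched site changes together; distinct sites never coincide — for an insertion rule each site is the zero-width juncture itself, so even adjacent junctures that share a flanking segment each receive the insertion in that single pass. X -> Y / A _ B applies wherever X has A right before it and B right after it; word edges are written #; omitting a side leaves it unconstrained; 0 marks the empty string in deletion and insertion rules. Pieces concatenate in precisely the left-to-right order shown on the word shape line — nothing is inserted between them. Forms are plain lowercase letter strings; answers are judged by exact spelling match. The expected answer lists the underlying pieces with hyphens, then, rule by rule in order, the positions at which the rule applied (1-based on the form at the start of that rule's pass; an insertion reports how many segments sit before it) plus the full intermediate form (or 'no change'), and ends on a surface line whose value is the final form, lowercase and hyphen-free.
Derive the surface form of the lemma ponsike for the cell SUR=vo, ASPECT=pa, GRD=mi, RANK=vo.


underlying: do-ponsike-vp-muf-blu
1. f -> v, k -> g, p -> b, s -> z, t -> d / _ Z: fires at position(s) 14: doponsikevpmuvblu
surface: doponsikevpmuvblu


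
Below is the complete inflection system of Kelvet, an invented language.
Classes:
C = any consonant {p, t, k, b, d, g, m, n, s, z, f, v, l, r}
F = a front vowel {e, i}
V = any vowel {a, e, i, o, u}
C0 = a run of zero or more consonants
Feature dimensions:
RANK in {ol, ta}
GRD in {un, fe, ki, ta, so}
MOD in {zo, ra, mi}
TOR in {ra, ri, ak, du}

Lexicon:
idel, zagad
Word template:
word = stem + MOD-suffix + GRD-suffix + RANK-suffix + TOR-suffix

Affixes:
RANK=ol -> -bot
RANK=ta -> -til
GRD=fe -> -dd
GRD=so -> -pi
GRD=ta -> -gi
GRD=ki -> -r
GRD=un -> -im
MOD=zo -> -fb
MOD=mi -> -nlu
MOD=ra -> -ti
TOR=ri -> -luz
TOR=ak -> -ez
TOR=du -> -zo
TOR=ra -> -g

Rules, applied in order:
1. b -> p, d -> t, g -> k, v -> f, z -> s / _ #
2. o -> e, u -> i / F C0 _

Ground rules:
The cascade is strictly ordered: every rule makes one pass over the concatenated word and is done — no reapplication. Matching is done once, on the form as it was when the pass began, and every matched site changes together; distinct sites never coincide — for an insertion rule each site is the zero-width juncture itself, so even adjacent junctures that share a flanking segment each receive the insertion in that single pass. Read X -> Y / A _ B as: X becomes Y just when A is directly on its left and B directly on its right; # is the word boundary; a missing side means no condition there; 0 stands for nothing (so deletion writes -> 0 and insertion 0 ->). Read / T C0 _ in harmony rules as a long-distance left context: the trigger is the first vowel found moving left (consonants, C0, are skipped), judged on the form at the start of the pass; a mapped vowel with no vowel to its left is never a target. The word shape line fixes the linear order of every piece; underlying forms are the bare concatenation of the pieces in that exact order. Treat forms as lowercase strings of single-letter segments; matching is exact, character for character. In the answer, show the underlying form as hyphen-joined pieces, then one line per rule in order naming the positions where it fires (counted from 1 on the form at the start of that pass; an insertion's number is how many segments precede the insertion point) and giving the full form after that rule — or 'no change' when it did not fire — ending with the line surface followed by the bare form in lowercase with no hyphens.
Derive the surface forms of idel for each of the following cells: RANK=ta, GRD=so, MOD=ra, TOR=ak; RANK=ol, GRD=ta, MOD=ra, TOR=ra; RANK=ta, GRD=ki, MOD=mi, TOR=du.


cell RANK=ta, GRD=so, MOD=ra, TOR=ak:
underlying: idel-ti-pi-til-ez
1. b -> p, d -> t, g -> k, v -> f, z -> s / _ #: fires at position(s) 13: ideltipitiles
2. o -> e, u -> i / F C0 _: no change
surface: ideltipitiles

cell RANK=ol, GRD=ta, MOD=ra, TOR=ra:
underlying: idel-ti-gi-bot-g
1. b -> p, d -> t, g -> k, v -> f, z -> s / _ #: fires at position(s) 12: ideltigibotk
2. o -> e, u -> i / F C0 _: fires at position(s) 10: ideltigibetk
surface: ideltigibetk

cell RANK=ta, GRD=ki, MOD=mi, TOR=du:
underlying: idel-nlu-r-til-zo
1. b -> p, d -> t, g -> k, v -> f, z -> s / _ #: no change
2. o -> e, u -> i / F C0 _: fires at position(s) 7, 13: idelnlirtilze
surface: idelnlirtilze


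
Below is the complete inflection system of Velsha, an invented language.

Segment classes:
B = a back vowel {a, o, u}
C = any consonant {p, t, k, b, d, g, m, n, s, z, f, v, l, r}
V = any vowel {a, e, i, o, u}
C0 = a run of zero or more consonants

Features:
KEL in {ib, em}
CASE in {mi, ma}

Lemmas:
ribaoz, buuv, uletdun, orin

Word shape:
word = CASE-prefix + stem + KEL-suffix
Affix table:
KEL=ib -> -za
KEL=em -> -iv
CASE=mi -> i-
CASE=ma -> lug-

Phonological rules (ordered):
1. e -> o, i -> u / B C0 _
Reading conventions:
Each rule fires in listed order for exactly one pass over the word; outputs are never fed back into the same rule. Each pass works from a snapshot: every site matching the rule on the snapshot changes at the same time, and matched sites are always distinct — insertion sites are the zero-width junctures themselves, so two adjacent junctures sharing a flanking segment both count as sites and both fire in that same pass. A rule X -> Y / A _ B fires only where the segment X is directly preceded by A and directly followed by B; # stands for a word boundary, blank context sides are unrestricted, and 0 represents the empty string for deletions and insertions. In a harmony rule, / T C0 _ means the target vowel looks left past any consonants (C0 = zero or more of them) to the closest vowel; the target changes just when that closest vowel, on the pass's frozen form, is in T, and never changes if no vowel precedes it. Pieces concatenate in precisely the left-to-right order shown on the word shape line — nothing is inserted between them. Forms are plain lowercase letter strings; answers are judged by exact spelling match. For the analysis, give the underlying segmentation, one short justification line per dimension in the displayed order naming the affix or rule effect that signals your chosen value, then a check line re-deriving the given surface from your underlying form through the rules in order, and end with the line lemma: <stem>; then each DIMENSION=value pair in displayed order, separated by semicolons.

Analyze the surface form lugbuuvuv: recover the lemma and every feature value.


underlying: lug-buuv-iv
KEL=em - signalled by the affix -iv
CASE=ma - signalled by the affix lug-
check: lugbuuviv -> lugbuuvuv
lemma: buuv; KEL=em; CASE=ma


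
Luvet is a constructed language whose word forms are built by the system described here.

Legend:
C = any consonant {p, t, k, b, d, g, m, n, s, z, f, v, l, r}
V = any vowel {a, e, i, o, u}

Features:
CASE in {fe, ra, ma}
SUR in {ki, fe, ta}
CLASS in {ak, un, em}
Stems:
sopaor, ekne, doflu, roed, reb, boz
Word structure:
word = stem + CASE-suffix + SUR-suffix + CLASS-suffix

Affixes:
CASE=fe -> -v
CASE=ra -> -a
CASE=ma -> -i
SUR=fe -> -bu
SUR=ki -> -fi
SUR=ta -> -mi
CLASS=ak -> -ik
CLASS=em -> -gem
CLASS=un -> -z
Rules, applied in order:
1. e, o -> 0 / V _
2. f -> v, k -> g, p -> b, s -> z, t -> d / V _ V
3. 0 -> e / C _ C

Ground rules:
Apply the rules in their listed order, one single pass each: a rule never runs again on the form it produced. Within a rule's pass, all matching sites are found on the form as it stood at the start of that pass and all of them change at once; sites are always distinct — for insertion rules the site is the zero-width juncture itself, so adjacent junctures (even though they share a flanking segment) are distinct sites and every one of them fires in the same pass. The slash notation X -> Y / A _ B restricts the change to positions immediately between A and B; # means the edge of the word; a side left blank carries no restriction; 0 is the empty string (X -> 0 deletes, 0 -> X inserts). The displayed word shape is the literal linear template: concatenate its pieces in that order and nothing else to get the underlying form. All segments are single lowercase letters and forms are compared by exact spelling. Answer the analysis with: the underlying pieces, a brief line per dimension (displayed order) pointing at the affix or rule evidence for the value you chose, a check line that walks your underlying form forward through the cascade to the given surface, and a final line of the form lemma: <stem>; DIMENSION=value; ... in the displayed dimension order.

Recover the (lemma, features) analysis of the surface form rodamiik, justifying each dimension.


underlying: roed-a-mi-ik
CASE=ra - signalled by the affix -a
SUR=ta - signalled by the affix -mi
CLASS=ak - signalled by the affix -ik
check: roedamiik -> rodamiik -> rodamiik -> rodamiik
lemma: roed; CASE=ra; SUR=ta; CLASS=ak


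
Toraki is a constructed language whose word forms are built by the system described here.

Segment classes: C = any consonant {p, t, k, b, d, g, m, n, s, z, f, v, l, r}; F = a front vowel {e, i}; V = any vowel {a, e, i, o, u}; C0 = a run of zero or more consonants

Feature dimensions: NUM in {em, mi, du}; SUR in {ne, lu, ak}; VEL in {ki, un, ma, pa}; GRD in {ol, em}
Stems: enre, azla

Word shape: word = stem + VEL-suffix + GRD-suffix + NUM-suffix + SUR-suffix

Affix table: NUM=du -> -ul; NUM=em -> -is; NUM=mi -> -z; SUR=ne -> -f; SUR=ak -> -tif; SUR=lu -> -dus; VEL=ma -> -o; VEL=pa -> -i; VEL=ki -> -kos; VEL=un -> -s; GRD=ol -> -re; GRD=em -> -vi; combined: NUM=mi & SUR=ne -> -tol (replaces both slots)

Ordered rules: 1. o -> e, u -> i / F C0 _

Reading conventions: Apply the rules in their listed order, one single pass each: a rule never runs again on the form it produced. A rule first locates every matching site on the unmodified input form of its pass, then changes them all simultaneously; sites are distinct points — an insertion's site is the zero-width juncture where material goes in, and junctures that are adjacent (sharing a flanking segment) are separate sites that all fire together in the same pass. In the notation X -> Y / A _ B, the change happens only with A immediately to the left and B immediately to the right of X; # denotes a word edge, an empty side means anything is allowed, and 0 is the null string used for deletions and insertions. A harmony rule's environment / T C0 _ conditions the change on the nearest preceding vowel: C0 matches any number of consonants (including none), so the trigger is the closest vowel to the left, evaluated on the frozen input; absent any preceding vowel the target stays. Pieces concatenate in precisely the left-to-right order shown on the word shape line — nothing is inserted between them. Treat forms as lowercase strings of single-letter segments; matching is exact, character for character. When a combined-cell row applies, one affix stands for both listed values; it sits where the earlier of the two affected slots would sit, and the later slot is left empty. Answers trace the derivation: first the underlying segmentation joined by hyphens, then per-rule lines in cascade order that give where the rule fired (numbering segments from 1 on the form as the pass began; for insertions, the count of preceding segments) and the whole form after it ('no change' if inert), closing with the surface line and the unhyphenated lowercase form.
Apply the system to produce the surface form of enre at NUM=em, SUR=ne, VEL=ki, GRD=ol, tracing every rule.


underlying: enre-kos-re-is-f
1. o -> e, u -> i / F C0 _: fires at position(s) 6: enrekesreisf
surface: enrekesreisf


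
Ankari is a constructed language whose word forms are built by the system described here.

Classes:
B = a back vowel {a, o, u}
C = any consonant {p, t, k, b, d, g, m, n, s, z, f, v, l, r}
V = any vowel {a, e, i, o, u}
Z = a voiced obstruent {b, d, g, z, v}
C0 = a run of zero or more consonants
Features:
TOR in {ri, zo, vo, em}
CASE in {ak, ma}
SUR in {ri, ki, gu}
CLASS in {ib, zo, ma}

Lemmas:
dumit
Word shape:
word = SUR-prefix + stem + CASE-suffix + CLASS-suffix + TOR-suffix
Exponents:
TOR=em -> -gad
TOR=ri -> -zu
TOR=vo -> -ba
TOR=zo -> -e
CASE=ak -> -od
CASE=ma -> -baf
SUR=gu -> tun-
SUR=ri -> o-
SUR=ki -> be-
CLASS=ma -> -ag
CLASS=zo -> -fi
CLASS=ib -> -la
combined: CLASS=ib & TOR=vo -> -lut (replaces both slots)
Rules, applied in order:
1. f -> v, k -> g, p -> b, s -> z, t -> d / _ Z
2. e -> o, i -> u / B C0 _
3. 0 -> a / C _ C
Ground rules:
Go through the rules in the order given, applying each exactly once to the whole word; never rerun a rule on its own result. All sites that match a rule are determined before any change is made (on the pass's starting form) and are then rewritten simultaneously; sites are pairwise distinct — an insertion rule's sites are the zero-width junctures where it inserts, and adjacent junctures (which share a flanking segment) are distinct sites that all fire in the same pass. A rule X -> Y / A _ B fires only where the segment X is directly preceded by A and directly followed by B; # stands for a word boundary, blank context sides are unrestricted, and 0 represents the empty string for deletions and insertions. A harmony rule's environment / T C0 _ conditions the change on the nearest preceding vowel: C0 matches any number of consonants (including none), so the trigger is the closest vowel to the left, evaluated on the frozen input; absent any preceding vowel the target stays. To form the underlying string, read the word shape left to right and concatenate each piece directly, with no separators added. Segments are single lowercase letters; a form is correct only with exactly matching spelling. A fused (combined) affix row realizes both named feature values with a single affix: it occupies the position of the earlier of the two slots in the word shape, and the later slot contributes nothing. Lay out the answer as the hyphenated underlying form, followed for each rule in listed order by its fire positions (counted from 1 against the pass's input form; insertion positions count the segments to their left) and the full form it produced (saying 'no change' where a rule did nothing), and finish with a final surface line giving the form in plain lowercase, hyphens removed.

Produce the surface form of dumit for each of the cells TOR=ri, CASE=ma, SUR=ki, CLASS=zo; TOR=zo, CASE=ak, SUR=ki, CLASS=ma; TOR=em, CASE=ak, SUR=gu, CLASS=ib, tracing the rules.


cell TOR=ri, CASE=ma, SUR=ki, CLASS=zo:
underlying: be-dumit-baf-fi-zu
1. f -> v, k -> g, p -> b, s -> z, t -> d / _ Z: fires at position(s) 7: bedumidbaffizu
2. e -> o, i -> u / B C0 _: fires at position(s) 6, 12: bedumudbaffuzu
3. 0 -> a / C _ C: inserts after position(s) 7, 10: bedumudabafafuzu
surface: bedumudabafafuzu

cell TOR=zo, CASE=ak, SUR=ki, CLASS=ma:
underlying: be-dumit-od-ag-e
1. f -> v, k -> g, p -> b, s -> z, t -> d / _ Z: no change
2. e -> o, i -> u / B C0 _: fires at position(s) 6, 12: bedumutodago
3. 0 -> a / C _ C: no change
surface: bedumutodago

cell TOR=em, CASE=ak, SUR=gu, CLASS=ib:
underlying: tun-dumit-od-la-gad
1. f -> v, k -> g, p -> b, s -> z, t -> d / _ Z: no change
2. e -> o, i -> u / B C0 _: fires at position(s) 7: tundumutodlagad
3. 0 -> a / C _ C: inserts after position(s) 3, 10: tunadumutodalagad
surface: tunadumutodalagad


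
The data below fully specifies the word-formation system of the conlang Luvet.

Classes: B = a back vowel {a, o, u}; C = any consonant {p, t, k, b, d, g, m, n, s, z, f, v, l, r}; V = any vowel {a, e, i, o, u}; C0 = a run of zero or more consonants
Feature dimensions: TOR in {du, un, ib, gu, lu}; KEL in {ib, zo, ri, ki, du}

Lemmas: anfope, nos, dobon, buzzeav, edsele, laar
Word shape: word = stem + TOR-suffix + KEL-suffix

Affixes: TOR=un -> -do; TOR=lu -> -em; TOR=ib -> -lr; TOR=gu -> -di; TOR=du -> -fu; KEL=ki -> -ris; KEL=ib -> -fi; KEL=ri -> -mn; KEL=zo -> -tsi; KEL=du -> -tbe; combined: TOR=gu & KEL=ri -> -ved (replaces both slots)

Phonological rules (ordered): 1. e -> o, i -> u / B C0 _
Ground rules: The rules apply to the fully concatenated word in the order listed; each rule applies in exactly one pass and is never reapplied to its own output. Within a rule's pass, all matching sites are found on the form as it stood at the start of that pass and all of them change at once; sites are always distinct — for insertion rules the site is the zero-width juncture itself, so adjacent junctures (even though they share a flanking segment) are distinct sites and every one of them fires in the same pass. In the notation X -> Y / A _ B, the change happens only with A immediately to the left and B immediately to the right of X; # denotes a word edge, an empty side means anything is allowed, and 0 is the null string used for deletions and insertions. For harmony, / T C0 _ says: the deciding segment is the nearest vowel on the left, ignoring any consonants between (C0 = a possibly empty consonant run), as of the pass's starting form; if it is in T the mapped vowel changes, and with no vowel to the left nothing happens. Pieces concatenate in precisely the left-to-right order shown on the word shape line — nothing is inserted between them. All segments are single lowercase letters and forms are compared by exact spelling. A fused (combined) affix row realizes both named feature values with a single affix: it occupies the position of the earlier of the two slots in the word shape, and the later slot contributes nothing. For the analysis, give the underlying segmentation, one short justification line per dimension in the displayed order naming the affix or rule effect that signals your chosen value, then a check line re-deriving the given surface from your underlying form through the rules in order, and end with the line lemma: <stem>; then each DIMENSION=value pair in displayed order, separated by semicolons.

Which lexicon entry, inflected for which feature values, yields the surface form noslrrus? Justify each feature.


underlying: nos-lr-ris
TOR=ib - signalled by the affix -lr
KEL=ki - signalled by the affix -ris
check: noslrris -> noslrrus
lemma: nos; TOR=ib; KEL=ki


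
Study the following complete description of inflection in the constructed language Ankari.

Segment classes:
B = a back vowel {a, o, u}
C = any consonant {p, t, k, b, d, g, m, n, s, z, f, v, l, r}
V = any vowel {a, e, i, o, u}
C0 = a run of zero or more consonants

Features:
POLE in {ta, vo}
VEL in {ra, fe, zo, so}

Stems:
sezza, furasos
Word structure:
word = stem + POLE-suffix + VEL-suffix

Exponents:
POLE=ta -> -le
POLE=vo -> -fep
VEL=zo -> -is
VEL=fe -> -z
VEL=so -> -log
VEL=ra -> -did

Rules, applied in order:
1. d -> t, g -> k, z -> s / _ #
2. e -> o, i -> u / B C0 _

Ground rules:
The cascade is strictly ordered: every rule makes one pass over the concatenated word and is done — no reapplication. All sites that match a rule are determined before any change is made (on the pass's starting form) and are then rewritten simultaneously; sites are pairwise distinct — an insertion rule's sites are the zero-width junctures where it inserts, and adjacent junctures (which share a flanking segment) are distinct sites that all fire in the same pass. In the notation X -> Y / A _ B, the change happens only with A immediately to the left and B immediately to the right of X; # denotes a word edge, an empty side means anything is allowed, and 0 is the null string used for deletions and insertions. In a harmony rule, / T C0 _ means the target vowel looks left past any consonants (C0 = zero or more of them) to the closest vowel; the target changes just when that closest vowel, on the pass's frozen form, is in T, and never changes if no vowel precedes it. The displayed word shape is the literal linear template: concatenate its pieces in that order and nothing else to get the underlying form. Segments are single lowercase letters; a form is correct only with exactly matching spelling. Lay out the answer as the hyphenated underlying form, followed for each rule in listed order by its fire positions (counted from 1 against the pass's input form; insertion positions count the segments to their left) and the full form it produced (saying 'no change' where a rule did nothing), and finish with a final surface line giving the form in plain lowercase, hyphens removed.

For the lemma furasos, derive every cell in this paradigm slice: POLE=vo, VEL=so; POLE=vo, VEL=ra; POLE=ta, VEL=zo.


cell POLE=vo, VEL=so:
underlying: furasos-fep-log
1. d -> t, g -> k, z -> s / _ #: fires at position(s) 13: furasosfeplok
2. e -> o, i -> u / B C0 _: fires at position(s) 9: furasosfoplok
surface: furasosfoplok

cell POLE=vo, VEL=ra:
underlying: furasos-fep-did
1. d -> t, g -> k, z -> s / _ #: fires at position(s) 13: furasosfepdit
2. e -> o, i -> u / B C0 _: fires at position(s) 9: furasosfopdit
surface: furasosfopdit

cell POLE=ta, VEL=zo:
underlying: furasos-le-is
1. d -> t, g -> k, z -> s / _ #: no change
2. e -> o, i -> u / B C0 _: fires at position(s) 9: furasoslois
surface: furasoslois
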